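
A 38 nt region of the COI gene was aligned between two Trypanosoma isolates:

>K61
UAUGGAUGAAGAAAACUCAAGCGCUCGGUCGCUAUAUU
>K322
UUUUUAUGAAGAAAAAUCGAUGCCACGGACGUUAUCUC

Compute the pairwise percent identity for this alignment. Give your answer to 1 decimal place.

The sequences differ at positions 2 (A/U), 4 (G/U), 5 (G/U), 16 (C/A), 19 (A/G), 21 (G/U), 22 (C/G), 23 (G/C), 25 (U/A), 29 (U/A), 32 (C/U), 36 (A/C), 38 (U/C).
25 of the 38 sites match, so the percent identity is 25/38 × 100 = 65.8%.

65.8%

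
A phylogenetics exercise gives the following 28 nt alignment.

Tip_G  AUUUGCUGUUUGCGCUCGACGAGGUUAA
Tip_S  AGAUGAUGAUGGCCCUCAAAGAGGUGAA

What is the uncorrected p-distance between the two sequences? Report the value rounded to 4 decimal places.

Mismatches occur at site 2 (U↔G), site 3 (U↔A), site 6 (C↔A), site 9 (U↔A), site 11 (U↔G), site 14 (G↔C), site 18 (G↔A), site 20 (C↔A), site 26 (U↔G).
There are 9 differences over 28 sites, so p = 9/28 = 0.3214.

0.3214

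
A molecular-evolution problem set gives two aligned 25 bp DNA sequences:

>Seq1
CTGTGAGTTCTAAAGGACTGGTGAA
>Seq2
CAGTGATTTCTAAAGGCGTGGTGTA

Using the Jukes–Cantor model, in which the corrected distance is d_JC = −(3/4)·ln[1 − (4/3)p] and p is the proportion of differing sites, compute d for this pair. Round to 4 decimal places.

0.2326

The sequences differ at positions 2 (T/A), 7 (G/T), 17 (A/C), 18 (C/G), 24 (A/T).
p = 5/25 = 0.200000.
d = −0.75 · ln(1 − (4/3)·0.200000) = −0.75 · ln(0.733333) = −0.75 · (-0.310155) = 0.2326.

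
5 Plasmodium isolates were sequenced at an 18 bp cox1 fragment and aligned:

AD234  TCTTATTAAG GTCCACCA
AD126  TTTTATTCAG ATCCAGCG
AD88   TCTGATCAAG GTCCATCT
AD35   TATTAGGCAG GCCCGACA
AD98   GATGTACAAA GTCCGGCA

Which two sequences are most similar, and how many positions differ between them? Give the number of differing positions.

Pairwise Hamming distances:
  AD234 vs AD126: 5
  AD234 vs AD88: 4
  AD234 vs AD35: 7
  AD234 vs AD98: 9
  AD126 vs AD88: 7
  AD126 vs AD35: 8
  AD126 vs AD98: 11
  AD88 vs AD35: 9
  AD88 vs AD98: 8
  AD35 vs AD98: 9
The smallest is 4, between AD234 and AD88.

4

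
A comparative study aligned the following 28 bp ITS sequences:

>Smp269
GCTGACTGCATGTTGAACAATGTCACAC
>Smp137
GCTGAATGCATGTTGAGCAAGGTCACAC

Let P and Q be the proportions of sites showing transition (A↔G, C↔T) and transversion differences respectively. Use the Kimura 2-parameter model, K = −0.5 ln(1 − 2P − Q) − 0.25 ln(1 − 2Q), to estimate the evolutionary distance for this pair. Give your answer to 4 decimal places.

Differing sites — 6:C/A (Tv); 17:A/G (Ti); 21:T/G (Tv).
Of the 3 differences, 1 transition and 2 transversions over 28 sites: P = 1/28 = 0.035714, Q = 2/28 = 0.071429.
d = −0.5·ln(0.857143) − 0.25·ln(0.857142) = −0.5·(-0.154151) − 0.25·(-0.154152) = 0.1156.

0.1156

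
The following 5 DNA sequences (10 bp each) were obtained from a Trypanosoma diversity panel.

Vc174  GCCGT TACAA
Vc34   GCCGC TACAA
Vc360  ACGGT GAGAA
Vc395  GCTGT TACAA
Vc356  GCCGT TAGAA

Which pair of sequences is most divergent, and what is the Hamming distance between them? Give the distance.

5

Pairwise Hamming distances:
  Vc174 vs Vc34: 1
  Vc174 vs Vc360: 4
  Vc174 vs Vc395: 1
  Vc174 vs Vc356: 1
  Vc34 vs Vc360: 5
  Vc34 vs Vc395: 2
  Vc34 vs Vc356: 2
  Vc360 vs Vc395: 4
  Vc360 vs Vc356: 3
  Vc395 vs Vc356: 2
The largest is 5, between Vc34 and Vc360.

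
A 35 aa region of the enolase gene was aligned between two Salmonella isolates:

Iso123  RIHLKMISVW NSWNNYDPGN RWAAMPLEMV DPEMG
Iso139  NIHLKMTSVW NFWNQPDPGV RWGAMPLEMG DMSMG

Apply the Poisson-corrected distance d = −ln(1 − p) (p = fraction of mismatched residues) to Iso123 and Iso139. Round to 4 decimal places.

0.3365

The sequences differ at positions 1 (R/N), 7 (I/T), 12 (S/F), 15 (N/Q), 16 (Y/P), 20 (N/V), 23 (A/G), 30 (V/G), 32 (P/M), 33 (E/S).
p = 10/35 = 0.285714.
d = −ln(1 − 0.285714) = −ln(0.714286) = 0.3365.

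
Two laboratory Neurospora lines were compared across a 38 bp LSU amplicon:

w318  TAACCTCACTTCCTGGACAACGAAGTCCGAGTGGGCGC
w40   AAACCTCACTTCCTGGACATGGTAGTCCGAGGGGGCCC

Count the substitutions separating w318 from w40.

Differing sites — 1:T/A; 20:A/T; 21:C/G; 23:A/T; 32:T/G; 37:G/C.
That gives 6 mismatches out of 38 aligned sites, so the Hamming distance is 6.

6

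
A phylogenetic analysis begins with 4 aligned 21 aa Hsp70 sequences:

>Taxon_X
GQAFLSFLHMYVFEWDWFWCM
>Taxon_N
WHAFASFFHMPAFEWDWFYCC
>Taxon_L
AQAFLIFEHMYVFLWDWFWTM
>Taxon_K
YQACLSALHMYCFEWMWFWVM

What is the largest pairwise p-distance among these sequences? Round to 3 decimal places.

Pairwise Hamming distances:
  Taxon_X vs Taxon_N: 8
  Taxon_X vs Taxon_L: 5
  Taxon_X vs Taxon_K: 6
  Taxon_N vs Taxon_L: 11
  Taxon_N vs Taxon_K: 12
  Taxon_L vs Taxon_K: 9
The largest is 12 mismatches, between Taxon_N and Taxon_K; p = 12/21 = 0.571.

0.571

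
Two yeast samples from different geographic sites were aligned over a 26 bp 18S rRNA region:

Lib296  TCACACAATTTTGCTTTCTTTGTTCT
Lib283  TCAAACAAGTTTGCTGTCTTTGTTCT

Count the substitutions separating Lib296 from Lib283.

3

Mismatches occur at site 4 (C↔A), site 9 (T↔G), site 16 (T↔G).
That gives 3 mismatches out of 26 aligned sites, so the Hamming distance is 3.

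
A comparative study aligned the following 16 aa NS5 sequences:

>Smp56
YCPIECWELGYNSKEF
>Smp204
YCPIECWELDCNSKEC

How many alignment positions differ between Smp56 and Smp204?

Differing sites — 10:G/D; 11:Y/C; 16:F/C.
That gives 3 mismatches out of 16 aligned sites, so the Hamming distance is 3.

3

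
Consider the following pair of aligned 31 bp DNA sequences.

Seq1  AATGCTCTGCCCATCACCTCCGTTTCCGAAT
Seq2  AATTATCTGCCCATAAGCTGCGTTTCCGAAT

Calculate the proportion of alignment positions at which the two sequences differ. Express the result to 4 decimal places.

0.1613

The sequences differ at positions 4 (G/T), 5 (C/A), 15 (C/A), 17 (C/G), 20 (C/G).
There are 5 differences over 31 sites, so p = 5/31 = 0.1613.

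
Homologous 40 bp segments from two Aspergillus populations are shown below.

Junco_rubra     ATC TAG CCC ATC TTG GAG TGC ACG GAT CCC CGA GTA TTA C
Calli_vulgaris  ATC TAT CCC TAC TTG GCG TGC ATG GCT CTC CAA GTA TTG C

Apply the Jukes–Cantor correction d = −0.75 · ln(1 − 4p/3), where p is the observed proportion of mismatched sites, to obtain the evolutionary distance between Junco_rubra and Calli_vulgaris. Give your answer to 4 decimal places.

0.2675

The sequences differ at positions 6 (G/T), 10 (A/T), 11 (T/A), 17 (A/C), 23 (C/T), 26 (A/C), 29 (C/T), 32 (G/A), 39 (A/G).
p = 9/40 = 0.225000.
d = −0.75 · ln(1 − (4/3)·0.225000) = −0.75 · ln(0.700000) = −0.75 · (-0.356675) = 0.2675.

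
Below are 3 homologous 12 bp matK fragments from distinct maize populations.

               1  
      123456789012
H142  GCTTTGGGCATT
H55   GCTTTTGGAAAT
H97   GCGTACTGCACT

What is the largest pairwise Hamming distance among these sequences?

6

Pairwise Hamming distances:
  H142 vs H55: 3
  H142 vs H97: 5
  H55 vs H97: 6
The largest is 6, between H55 and H97.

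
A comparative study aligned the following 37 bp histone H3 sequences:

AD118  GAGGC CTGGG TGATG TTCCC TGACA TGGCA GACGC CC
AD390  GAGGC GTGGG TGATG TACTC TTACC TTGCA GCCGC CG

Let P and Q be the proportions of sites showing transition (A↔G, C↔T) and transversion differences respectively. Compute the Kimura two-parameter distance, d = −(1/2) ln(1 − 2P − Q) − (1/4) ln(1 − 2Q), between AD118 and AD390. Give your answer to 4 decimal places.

0.2582

The sequences differ at positions 6 (C/G, transversion), 17 (T/A, transversion), 19 (C/T, transition), 22 (G/T, transversion), 25 (A/C, transversion), 27 (G/T, transversion), 32 (A/C, transversion), 37 (C/G, transversion).
Of the 8 differences, 1 transition and 7 transversions over 37 sites: P = 1/37 = 0.027027, Q = 7/37 = 0.189189.
d = −0.5·ln(0.756757) − 0.25·ln(0.621622) = −0.5·(-0.278713) − 0.25·(-0.475423) = 0.2582.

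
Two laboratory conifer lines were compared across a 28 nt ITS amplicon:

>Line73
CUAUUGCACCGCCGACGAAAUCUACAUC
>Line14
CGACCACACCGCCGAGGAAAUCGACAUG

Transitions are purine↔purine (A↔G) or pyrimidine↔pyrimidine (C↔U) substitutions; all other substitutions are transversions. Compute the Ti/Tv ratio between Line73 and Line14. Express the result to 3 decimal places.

The sequences differ at positions 2 (U/G, transversion), 4 (U/C, transition), 5 (U/C, transition), 6 (G/A, transition), 16 (C/G, transversion), 23 (U/G, transversion), 28 (C/G, transversion).
Of the 7 differences, 3 transitions and 4 transversions, so Ti/Tv = 3/4 = 0.750.

0.750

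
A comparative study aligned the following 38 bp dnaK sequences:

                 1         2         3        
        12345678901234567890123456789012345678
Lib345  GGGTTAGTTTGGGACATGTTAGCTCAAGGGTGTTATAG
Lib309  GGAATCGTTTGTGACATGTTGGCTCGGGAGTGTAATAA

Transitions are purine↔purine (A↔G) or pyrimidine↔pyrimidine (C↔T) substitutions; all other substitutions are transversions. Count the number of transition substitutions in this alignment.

Mismatches occur at site 3 (G↔A, transition), site 4 (T↔A, transversion), site 6 (A↔C, transversion), site 12 (G↔T, transversion), site 21 (A↔G, transition), site 26 (A↔G, transition), site 27 (A↔G, transition), site 29 (G↔A, transition), site 34 (T↔A, transversion), site 38 (G↔A, transition).
Of the 10 differences, 6 transitions and 4 transversions, so the answer is 6.

6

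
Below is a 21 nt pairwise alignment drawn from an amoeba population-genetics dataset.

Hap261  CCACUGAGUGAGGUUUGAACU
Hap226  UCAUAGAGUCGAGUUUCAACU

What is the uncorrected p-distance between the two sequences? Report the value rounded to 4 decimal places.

The sequences differ at positions 1 (C/U), 4 (C/U), 5 (U/A), 10 (G/C), 11 (A/G), 12 (G/A), 17 (G/C).
There are 7 differences over 21 sites, so p = 7/21 = 0.3333.

0.3333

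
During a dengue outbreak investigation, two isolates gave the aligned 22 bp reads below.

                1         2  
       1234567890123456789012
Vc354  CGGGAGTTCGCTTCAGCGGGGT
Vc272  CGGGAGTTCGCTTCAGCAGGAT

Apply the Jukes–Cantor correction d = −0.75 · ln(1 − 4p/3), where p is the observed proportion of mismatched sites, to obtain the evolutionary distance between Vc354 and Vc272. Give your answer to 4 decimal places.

0.0969

Mismatches occur at site 18 (G/A), site 21 (G/A).
p = 2/22 = 0.090909.
d = −0.75 · ln(1 − (4/3)·0.090909) = −0.75 · ln(0.878788) = −0.75 · (-0.129212) = 0.0969.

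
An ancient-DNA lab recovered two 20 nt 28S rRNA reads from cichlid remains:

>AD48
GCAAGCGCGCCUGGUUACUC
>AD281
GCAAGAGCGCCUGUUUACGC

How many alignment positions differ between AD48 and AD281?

3

Differing sites — 6:C/A; 14:G/U; 19:U/G.
That gives 3 mismatches out of 20 aligned sites, so the Hamming distance is 3.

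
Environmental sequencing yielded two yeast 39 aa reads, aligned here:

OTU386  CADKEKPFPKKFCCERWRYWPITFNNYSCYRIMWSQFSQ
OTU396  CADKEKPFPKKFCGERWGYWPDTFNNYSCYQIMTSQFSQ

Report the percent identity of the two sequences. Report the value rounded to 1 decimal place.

87.2%

Differing sites — 14:C/G; 18:R/G; 22:I/D; 31:R/Q; 34:W/T.
34 of the 39 sites match, so the percent identity is 34/39 × 100 = 87.2%.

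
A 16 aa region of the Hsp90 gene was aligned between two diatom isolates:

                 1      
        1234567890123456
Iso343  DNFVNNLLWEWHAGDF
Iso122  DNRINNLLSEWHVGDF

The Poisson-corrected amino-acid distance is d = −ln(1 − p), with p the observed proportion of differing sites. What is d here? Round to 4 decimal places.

Mismatches occur at site 3 (F→R), site 4 (V→I), site 9 (W→S), site 13 (A→V).
p = 4/16 = 0.250000.
d = −ln(1 − 0.250000) = −ln(0.750000) = 0.2877.

0.2877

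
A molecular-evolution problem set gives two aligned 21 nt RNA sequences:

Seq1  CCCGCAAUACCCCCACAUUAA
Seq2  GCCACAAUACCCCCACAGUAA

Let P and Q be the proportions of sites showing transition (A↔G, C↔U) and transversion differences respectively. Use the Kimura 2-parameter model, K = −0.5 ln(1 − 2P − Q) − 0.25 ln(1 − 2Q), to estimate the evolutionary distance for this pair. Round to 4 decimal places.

0.1585

Differing sites — 1:C/G (Tv); 4:G/A (Ti); 18:U/G (Tv).
Of the 3 differences, 1 transition and 2 transversions over 21 sites: P = 1/21 = 0.047619, Q = 2/21 = 0.095238.
d = −0.5·ln(0.809524) − 0.25·ln(0.809524) = −0.5·(-0.211309) − 0.25·(-0.211309) = 0.1585.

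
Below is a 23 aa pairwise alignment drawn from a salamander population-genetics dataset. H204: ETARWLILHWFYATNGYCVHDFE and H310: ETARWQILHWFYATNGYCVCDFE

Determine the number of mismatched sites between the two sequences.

2

Mismatches occur at site 6 (L/Q), site 20 (H/C).
That gives 2 mismatches out of 23 aligned sites, so the Hamming distance is 2.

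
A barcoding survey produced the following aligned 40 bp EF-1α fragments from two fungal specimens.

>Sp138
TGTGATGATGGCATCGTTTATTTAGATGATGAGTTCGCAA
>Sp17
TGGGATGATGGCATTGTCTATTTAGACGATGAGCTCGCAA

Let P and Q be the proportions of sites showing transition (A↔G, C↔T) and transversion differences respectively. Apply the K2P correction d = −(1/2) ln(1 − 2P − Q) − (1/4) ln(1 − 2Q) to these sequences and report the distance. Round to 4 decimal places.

0.1403

Mismatches occur at site 3 (T↔G, transversion), site 15 (C↔T, transition), site 18 (T↔C, transition), site 27 (T↔C, transition), site 34 (T↔C, transition).
Of the 5 differences, 4 transitions and 1 transversion over 40 sites: P = 4/40 = 0.100000, Q = 1/40 = 0.025000.
d = −0.5·ln(0.775000) − 0.25·ln(0.950000) = −0.5·(-0.254892) − 0.25·(-0.051293) = 0.1403.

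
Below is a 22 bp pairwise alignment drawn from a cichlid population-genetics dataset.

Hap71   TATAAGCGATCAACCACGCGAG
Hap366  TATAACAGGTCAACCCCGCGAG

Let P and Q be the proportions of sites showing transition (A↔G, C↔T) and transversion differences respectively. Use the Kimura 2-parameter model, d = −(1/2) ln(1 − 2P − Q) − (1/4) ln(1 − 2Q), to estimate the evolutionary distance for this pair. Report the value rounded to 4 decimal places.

0.2085

Mismatches occur at site 6 (G/C, transversion), site 7 (C/A, transversion), site 9 (A/G, transition), site 16 (A/C, transversion).
Of the 4 differences, 1 transition and 3 transversions over 22 sites: P = 1/22 = 0.045455, Q = 3/22 = 0.136364.
d = −0.5·ln(0.772726) − 0.25·ln(0.727272) = −0.5·(-0.257831) − 0.25·(-0.318455) = 0.2085.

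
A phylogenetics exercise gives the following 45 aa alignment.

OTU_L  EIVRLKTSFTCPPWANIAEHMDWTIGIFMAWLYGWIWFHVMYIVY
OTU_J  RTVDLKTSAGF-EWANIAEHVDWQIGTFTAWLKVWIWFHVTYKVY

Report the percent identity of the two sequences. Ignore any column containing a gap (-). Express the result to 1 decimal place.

Excluding the 1 gap column leaves 44 comparable sites.
Differing sites — 1:E/R; 2:I/T; 4:R/D; 9:F/A; 10:T/G; 11:C/F; 13:P/E; 21:M/V; 24:T/Q; 27:I/T; 29:M/T; 33:Y/K; 34:G/V; 41:M/T; 43:I/K.
29 of the 44 comparable sites match, so the percent identity is 29/44 × 100 = 65.9%.

65.9%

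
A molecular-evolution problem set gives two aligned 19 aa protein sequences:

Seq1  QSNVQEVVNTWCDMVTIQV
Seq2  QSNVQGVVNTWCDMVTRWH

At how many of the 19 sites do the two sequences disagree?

Mismatches occur at site 6 (E↔G), site 17 (I↔R), site 18 (Q↔W), site 19 (V↔H).
That gives 4 mismatches out of 19 aligned sites, so the Hamming distance is 4.

4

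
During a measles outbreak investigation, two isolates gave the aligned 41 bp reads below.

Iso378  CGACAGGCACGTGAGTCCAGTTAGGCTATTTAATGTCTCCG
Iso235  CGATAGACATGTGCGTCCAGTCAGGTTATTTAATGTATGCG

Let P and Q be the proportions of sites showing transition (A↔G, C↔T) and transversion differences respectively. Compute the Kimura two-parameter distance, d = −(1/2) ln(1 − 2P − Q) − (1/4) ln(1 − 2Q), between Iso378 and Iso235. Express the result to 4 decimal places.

Differing sites — 4:C/T (Ti); 7:G/A (Ti); 10:C/T (Ti); 14:A/C (Tv); 22:T/C (Ti); 26:C/T (Ti); 37:C/A (Tv); 39:C/G (Tv).
Of the 8 differences, 5 transitions and 3 transversions over 41 sites: P = 5/41 = 0.121951, Q = 3/41 = 0.073171.
d = −0.5·ln(0.682927) − 0.25·ln(0.853658) = −0.5·(-0.381367) − 0.25·(-0.158225) = 0.2302.

0.2302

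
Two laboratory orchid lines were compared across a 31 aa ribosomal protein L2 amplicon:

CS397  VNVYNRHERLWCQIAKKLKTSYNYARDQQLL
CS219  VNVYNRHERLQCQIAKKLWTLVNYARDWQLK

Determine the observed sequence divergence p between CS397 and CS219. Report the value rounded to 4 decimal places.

0.1935

The sequences differ at positions 11 (W/Q), 19 (K/W), 21 (S/L), 22 (Y/V), 28 (Q/W), 31 (L/K).
There are 6 differences over 31 sites, so p = 6/31 = 0.1935.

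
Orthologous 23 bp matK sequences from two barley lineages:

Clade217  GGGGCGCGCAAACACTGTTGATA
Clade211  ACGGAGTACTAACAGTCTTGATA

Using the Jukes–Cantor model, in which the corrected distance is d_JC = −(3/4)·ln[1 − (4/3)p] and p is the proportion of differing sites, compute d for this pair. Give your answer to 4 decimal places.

Differing sites — 1:G/A; 2:G/C; 5:C/A; 7:C/T; 8:G/A; 10:A/T; 15:C/G; 17:G/C.
p = 8/23 = 0.347826.
d = −0.75 · ln(1 − (4/3)·0.347826) = −0.75 · ln(0.536232) = −0.75 · (-0.623188) = 0.4674.

0.4674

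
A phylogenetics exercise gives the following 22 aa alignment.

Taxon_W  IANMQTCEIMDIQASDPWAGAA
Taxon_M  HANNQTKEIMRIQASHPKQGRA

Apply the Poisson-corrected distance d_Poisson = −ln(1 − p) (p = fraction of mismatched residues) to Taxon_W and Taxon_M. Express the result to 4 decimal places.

0.4520

The sequences differ at positions 1 (I/H), 4 (M/N), 7 (C/K), 11 (D/R), 16 (D/H), 18 (W/K), 19 (A/Q), 21 (A/R).
p = 8/22 = 0.363636.
d = −ln(1 − 0.363636) = −ln(0.636364) = 0.4520.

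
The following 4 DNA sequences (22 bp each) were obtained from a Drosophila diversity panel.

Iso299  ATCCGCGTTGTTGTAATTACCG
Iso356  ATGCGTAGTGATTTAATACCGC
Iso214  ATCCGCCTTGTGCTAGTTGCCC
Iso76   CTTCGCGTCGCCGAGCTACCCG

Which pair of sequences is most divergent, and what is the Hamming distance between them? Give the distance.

Pairwise Hamming distances:
  Iso299 vs Iso356: 10
  Iso299 vs Iso214: 6
  Iso299 vs Iso76: 10
  Iso356 vs Iso214: 11
  Iso356 vs Iso76: 14
  Iso214 vs Iso76: 13
The largest is 14, between Iso356 and Iso76.

14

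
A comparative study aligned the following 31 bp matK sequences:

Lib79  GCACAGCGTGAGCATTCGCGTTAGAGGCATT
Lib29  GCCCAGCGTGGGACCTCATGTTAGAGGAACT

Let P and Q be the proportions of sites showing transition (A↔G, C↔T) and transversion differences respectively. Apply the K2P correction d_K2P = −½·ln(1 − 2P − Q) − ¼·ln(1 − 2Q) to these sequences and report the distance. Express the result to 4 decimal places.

0.3750

The sequences differ at positions 3 (A/C, transversion), 11 (A/G, transition), 13 (C/A, transversion), 14 (A/C, transversion), 15 (T/C, transition), 18 (G/A, transition), 19 (C/T, transition), 28 (C/A, transversion), 30 (T/C, transition).
Of the 9 differences, 5 transitions and 4 transversions over 31 sites: P = 5/31 = 0.161290, Q = 4/31 = 0.129032.
d = −0.5·ln(0.548388) − 0.25·ln(0.741936) = −0.5·(-0.600772) − 0.25·(-0.298492) = 0.3750.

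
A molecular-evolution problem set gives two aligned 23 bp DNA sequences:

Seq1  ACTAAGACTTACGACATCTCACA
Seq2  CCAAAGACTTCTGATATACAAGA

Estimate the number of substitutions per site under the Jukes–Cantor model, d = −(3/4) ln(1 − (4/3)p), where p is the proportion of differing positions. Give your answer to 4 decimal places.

0.5532

Differing sites — 1:A/C; 3:T/A; 11:A/C; 12:C/T; 15:C/T; 18:C/A; 19:T/C; 20:C/A; 22:C/G.
p = 9/23 = 0.391304.
d = −0.75 · ln(1 − (4/3)·0.391304) = −0.75 · ln(0.478261) = −0.75 · (-0.737599) = 0.5532.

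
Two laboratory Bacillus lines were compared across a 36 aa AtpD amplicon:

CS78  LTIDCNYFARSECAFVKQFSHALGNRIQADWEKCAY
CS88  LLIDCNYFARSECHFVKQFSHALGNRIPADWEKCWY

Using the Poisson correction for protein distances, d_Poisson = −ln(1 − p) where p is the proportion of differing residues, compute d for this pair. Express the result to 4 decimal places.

The sequences differ at positions 2 (T/L), 14 (A/H), 28 (Q/P), 35 (A/W).
p = 4/36 = 0.111111.
d = −ln(1 − 0.111111) = −ln(0.888889) = 0.1178.

0.1178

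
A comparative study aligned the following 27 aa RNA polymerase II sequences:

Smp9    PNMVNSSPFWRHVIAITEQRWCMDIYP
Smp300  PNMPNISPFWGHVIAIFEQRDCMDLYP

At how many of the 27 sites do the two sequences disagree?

6

The sequences differ at positions 4 (V/P), 6 (S/I), 11 (R/G), 17 (T/F), 21 (W/D), 25 (I/L).
That gives 6 mismatches out of 27 aligned sites, so the Hamming distance is 6.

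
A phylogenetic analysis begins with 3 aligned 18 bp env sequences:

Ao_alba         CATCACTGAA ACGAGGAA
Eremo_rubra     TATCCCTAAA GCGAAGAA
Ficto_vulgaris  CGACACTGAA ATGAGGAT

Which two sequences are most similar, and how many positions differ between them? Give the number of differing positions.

4

Pairwise Hamming distances:
  Ao_alba vs Eremo_rubra: 5
  Ao_alba vs Ficto_vulgaris: 4
  Eremo_rubra vs Ficto_vulgaris: 9
The smallest is 4, between Ao_alba and Ficto_vulgaris.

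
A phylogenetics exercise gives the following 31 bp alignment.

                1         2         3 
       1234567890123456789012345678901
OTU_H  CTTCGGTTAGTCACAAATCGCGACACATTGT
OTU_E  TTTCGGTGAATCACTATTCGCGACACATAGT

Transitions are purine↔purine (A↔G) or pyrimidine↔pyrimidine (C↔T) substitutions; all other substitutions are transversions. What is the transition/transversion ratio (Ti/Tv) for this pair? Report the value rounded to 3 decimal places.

Mismatches occur at site 1 (C→T, transition), site 8 (T→G, transversion), site 10 (G→A, transition), site 15 (A→T, transversion), site 17 (A→T, transversion), site 29 (T→A, transversion).
Of the 6 differences, 2 transitions and 4 transversions, so Ti/Tv = 2/4 = 0.500.

0.500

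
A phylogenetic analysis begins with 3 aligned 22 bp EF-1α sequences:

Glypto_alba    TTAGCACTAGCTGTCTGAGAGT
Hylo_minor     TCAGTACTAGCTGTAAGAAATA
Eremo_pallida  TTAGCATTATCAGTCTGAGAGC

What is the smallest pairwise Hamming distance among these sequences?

4

Pairwise Hamming distances:
  Glypto_alba vs Hylo_minor: 7
  Glypto_alba vs Eremo_pallida: 4
  Hylo_minor vs Eremo_pallida: 10
The smallest is 4, between Glypto_alba and Eremo_pallida.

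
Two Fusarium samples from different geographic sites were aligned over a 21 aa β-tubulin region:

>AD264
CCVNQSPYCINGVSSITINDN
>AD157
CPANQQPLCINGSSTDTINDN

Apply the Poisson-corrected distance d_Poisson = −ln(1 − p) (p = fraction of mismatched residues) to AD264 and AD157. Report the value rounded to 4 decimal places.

0.4055

The sequences differ at positions 2 (C/P), 3 (V/A), 6 (S/Q), 8 (Y/L), 13 (V/S), 15 (S/T), 16 (I/D).
p = 7/21 = 0.333333.
d = −ln(1 − 0.333333) = −ln(0.666667) = 0.4055.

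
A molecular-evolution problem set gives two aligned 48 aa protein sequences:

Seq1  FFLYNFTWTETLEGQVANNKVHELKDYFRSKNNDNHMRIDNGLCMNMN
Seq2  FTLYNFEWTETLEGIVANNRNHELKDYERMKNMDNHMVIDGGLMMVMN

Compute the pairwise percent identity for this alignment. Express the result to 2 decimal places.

75.00%

The sequences differ at positions 2 (F/T), 7 (T/E), 15 (Q/I), 20 (K/R), 21 (V/N), 28 (F/E), 30 (S/M), 33 (N/M), 38 (R/V), 41 (N/G), 44 (C/M), 46 (N/V).
36 of the 48 sites match, so the percent identity is 36/48 × 100 = 75.00%.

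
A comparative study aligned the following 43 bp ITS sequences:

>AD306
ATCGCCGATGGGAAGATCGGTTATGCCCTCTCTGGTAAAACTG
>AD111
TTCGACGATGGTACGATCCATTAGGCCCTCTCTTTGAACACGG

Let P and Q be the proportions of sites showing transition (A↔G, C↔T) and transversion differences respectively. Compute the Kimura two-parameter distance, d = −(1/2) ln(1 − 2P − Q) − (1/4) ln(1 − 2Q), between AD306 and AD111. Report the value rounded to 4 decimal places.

The sequences differ at positions 1 (A/T, transversion), 5 (C/A, transversion), 12 (G/T, transversion), 14 (A/C, transversion), 19 (G/C, transversion), 20 (G/A, transition), 24 (T/G, transversion), 34 (G/T, transversion), 35 (G/T, transversion), 36 (T/G, transversion), 39 (A/C, transversion), 42 (T/G, transversion).
Of the 12 differences, 1 transition and 11 transversions over 43 sites: P = 1/43 = 0.023256, Q = 11/43 = 0.255814.
d = −0.5·ln(0.697674) − 0.25·ln(0.488372) = −0.5·(-0.360003) − 0.25·(-0.716678) = 0.3592.

0.3592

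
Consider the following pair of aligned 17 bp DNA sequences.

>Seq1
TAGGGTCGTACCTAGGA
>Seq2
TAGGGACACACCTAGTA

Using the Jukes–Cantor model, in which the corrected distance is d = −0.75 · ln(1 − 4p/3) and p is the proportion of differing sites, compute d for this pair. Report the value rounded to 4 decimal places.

The sequences differ at positions 6 (T/A), 8 (G/A), 9 (T/C), 16 (G/T).
p = 4/17 = 0.235294.
d = −0.75 · ln(1 − (4/3)·0.235294) = −0.75 · ln(0.686275) = −0.75 · (-0.376477) = 0.2824.

0.2824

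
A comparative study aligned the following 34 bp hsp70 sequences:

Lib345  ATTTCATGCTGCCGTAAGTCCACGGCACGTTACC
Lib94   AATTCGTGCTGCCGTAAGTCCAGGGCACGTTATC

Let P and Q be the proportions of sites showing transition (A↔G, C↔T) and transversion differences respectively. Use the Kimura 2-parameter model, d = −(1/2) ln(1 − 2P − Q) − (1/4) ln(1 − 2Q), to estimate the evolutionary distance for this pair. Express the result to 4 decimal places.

The sequences differ at positions 2 (T/A, transversion), 6 (A/G, transition), 23 (C/G, transversion), 33 (C/T, transition).
Of the 4 differences, 2 transitions and 2 transversions over 34 sites: P = 2/34 = 0.058824, Q = 2/34 = 0.058824.
d = −0.5·ln(0.823528) − 0.25·ln(0.882352) = −0.5·(-0.194158) − 0.25·(-0.125164) = 0.1284.

0.1284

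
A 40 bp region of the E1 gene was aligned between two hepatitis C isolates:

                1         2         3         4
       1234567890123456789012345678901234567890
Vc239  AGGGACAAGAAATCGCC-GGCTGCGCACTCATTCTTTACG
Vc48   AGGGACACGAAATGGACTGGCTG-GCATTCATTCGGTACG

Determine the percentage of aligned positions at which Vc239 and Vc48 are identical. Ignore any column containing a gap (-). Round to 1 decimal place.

Excluding the 2 gap columns leaves 38 comparable sites.
The sequences differ at positions 8 (A/C), 14 (C/G), 16 (C/A), 28 (C/T), 35 (T/G), 36 (T/G).
32 of the 38 comparable sites match, so the percent identity is 32/38 × 100 = 84.2%.

84.2%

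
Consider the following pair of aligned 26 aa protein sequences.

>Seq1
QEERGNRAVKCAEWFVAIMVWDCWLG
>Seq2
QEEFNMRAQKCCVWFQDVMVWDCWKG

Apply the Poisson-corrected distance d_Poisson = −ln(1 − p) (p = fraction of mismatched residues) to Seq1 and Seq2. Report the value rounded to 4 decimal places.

Differing sites — 4:R/F; 5:G/N; 6:N/M; 9:V/Q; 12:A/C; 13:E/V; 16:V/Q; 17:A/D; 18:I/V; 25:L/K.
p = 10/26 = 0.384615.
d = −ln(1 − 0.384615) = −ln(0.615385) = 0.4855.

0.4855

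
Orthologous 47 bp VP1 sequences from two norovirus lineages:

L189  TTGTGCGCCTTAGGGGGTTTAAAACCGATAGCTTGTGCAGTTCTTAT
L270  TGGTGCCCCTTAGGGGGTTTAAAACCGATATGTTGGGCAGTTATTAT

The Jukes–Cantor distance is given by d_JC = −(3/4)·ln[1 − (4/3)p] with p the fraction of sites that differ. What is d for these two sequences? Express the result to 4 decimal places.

0.1399

Differing sites — 2:T/G; 7:G/C; 31:G/T; 32:C/G; 36:T/G; 43:C/A.
p = 6/47 = 0.127660.
d = −0.75 · ln(1 − (4/3)·0.127660) = −0.75 · ln(0.829787) = −0.75 · (-0.186586) = 0.1399.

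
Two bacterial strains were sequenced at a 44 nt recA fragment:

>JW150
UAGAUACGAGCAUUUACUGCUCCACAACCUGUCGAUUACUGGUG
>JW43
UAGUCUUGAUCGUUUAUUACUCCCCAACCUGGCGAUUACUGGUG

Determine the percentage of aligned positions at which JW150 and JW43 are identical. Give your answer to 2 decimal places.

77.27%

Differing sites — 4:A/U; 5:U/C; 6:A/U; 7:C/U; 10:G/U; 12:A/G; 17:C/U; 19:G/A; 24:A/C; 32:U/G.
34 of the 44 sites match, so the percent identity is 34/44 × 100 = 77.27%.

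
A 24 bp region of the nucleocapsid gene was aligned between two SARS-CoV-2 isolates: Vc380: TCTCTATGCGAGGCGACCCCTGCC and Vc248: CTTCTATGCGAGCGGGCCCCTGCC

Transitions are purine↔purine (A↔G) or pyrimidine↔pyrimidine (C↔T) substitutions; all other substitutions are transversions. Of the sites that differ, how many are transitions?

3

The sequences differ at positions 1 (T/C, transition), 2 (C/T, transition), 13 (G/C, transversion), 14 (C/G, transversion), 16 (A/G, transition).
Of the 5 differences, 3 transitions and 2 transversions, so the answer is 3.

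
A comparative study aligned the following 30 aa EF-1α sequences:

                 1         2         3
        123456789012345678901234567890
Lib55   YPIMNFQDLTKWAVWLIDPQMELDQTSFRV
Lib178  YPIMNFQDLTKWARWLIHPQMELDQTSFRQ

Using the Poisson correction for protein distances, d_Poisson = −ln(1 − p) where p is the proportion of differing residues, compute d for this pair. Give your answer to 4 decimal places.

0.1054

Differing sites — 14:V/R; 18:D/H; 30:V/Q.
p = 3/30 = 0.100000.
d = −ln(1 − 0.100000) = −ln(0.900000) = 0.1054.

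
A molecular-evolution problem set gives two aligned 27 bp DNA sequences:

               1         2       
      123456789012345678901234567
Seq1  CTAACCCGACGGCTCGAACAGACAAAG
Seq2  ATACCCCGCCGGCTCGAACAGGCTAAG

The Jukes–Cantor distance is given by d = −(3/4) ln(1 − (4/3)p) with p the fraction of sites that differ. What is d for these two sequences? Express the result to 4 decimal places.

0.2127

Mismatches occur at site 1 (C→A), site 4 (A→C), site 9 (A→C), site 22 (A→G), site 24 (A→T).
p = 5/27 = 0.185185.
d = −0.75 · ln(1 − (4/3)·0.185185) = −0.75 · ln(0.753087) = −0.75 · (-0.283575) = 0.2127.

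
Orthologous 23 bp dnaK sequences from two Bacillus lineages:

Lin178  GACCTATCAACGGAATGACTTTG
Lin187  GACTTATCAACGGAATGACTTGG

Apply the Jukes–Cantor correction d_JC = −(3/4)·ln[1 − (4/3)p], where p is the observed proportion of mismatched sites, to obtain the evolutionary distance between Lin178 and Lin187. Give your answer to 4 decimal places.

0.0924

The sequences differ at positions 4 (C/T), 22 (T/G).
p = 2/23 = 0.086957.
d = −0.75 · ln(1 − (4/3)·0.086957) = −0.75 · ln(0.884057) = −0.75 · (-0.123234) = 0.0924.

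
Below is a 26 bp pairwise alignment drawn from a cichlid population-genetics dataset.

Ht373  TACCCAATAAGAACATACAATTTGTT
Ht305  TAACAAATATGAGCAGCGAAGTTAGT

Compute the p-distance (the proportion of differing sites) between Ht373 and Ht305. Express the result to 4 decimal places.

0.3846

Differing sites — 3:C/A; 5:C/A; 10:A/T; 13:A/G; 16:T/G; 17:A/C; 18:C/G; 21:T/G; 24:G/A; 25:T/G.
There are 10 differences over 26 sites, so p = 10/26 = 0.3846.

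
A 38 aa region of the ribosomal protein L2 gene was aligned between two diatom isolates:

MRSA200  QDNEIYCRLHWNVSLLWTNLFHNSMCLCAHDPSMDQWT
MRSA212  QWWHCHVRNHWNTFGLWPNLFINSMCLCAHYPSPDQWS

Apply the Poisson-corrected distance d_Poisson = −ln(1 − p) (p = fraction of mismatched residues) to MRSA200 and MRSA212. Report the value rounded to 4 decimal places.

0.5021

Differing sites — 2:D/W; 3:N/W; 4:E/H; 5:I/C; 6:Y/H; 7:C/V; 9:L/N; 13:V/T; 14:S/F; 15:L/G; 18:T/P; 22:H/I; 31:D/Y; 34:M/P; 38:T/S.
p = 15/38 = 0.394737.
d = −ln(1 − 0.394737) = −ln(0.605263) = 0.5021.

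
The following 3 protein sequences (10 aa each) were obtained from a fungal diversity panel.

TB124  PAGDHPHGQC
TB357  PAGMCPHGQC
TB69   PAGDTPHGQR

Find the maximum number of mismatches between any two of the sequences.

Pairwise Hamming distances:
  TB124 vs TB357: 2
  TB124 vs TB69: 2
  TB357 vs TB69: 3
The largest is 3, between TB357 and TB69.

3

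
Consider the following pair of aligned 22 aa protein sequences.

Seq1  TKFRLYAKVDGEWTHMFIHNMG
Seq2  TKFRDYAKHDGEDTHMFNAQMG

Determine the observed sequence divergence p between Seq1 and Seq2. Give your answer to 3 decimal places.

Differing sites — 5:L/D; 9:V/H; 13:W/D; 18:I/N; 19:H/A; 20:N/Q.
There are 6 differences over 22 sites, so p = 6/22 = 0.273.

0.273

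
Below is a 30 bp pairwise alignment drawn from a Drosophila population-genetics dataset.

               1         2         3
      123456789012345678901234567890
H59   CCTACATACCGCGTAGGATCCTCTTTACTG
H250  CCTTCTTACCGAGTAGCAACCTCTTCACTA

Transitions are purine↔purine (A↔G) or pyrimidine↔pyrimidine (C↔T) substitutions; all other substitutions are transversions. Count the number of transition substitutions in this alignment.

Mismatches occur at site 4 (A→T, transversion), site 6 (A→T, transversion), site 12 (C→A, transversion), site 17 (G→C, transversion), site 19 (T→A, transversion), site 26 (T→C, transition), site 30 (G→A, transition).
Of the 7 differences, 2 transitions and 5 transversions, so the answer is 2.

2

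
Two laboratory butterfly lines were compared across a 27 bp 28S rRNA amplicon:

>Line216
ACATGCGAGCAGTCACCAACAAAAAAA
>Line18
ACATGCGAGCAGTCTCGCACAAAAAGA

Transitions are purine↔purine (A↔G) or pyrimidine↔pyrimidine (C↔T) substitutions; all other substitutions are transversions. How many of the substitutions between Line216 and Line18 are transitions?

1

Mismatches occur at site 15 (A/T, transversion), site 17 (C/G, transversion), site 18 (A/C, transversion), site 26 (A/G, transition).
Of the 4 differences, 1 transition and 3 transversions, so the answer is 1.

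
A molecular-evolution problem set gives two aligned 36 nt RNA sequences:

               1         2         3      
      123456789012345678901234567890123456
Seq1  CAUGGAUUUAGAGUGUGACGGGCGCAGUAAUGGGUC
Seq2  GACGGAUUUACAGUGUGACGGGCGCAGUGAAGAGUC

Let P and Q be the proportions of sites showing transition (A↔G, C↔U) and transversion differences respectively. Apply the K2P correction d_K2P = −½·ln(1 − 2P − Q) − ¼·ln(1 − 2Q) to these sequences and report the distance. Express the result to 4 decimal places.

0.1894

The sequences differ at positions 1 (C/G, transversion), 3 (U/C, transition), 11 (G/C, transversion), 29 (A/G, transition), 31 (U/A, transversion), 33 (G/A, transition).
Of the 6 differences, 3 transitions and 3 transversions over 36 sites: P = 3/36 = 0.083333, Q = 3/36 = 0.083333.
d = −0.5·ln(0.750001) − 0.25·ln(0.833334) = −0.5·(-0.287681) − 0.25·(-0.182321) = 0.1894.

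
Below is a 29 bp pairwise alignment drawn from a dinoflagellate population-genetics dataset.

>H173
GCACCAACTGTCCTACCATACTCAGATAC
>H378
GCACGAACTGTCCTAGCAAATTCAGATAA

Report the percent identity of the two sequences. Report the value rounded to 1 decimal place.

82.8%

The sequences differ at positions 5 (C/G), 16 (C/G), 19 (T/A), 21 (C/T), 29 (C/A).
24 of the 29 sites match, so the percent identity is 24/29 × 100 = 82.8%.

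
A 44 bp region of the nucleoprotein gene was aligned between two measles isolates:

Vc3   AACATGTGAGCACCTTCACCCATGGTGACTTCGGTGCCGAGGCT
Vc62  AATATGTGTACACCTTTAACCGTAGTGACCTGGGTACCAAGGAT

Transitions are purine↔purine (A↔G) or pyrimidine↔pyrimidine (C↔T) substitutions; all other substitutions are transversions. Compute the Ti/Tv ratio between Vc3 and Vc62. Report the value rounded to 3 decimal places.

2.000

Mismatches occur at site 3 (C/T, transition), site 9 (A/T, transversion), site 10 (G/A, transition), site 17 (C/T, transition), site 19 (C/A, transversion), site 22 (A/G, transition), site 24 (G/A, transition), site 30 (T/C, transition), site 32 (C/G, transversion), site 36 (G/A, transition), site 39 (G/A, transition), site 43 (C/A, transversion).
Of the 12 differences, 8 transitions and 4 transversions, so Ti/Tv = 8/4 = 2.000.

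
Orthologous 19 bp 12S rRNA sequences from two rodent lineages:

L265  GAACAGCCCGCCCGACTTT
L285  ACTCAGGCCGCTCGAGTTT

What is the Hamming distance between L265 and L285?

6

Mismatches occur at site 1 (G/A), site 2 (A/C), site 3 (A/T), site 7 (C/G), site 12 (C/T), site 16 (C/G).
That gives 6 mismatches out of 19 aligned sites, so the Hamming distance is 6.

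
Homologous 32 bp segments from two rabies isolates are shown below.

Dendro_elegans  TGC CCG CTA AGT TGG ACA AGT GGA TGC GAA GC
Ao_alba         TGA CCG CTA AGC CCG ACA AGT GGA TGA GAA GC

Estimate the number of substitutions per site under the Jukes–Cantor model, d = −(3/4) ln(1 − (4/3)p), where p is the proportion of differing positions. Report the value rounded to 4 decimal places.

0.1752

Mismatches occur at site 3 (C→A), site 12 (T→C), site 13 (T→C), site 14 (G→C), site 27 (C→A).
p = 5/32 = 0.156250.
d = −0.75 · ln(1 − (4/3)·0.156250) = −0.75 · ln(0.791667) = −0.75 · (-0.233614) = 0.1752.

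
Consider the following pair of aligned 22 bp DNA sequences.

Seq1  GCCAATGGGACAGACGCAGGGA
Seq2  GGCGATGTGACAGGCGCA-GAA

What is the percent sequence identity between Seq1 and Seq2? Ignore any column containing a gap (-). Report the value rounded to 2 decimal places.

76.19%

Excluding the 1 gap column leaves 21 comparable sites.
The sequences differ at positions 2 (C/G), 4 (A/G), 8 (G/T), 14 (A/G), 21 (G/A).
16 of the 21 comparable sites match, so the percent identity is 16/21 × 100 = 76.19%.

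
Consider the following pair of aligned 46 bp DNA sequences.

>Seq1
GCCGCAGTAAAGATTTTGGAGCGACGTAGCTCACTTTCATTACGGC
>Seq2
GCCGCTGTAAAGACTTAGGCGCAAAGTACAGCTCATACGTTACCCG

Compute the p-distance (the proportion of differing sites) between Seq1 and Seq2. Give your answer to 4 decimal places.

The sequences differ at positions 6 (A/T), 14 (T/C), 17 (T/A), 20 (A/C), 23 (G/A), 25 (C/A), 29 (G/C), 30 (C/A), 31 (T/G), 33 (A/T), 35 (T/A), 37 (T/A), 39 (A/G), 44 (G/C), 45 (G/C), 46 (C/G).
There are 16 differences over 46 sites, so p = 16/46 = 0.3478.

0.3478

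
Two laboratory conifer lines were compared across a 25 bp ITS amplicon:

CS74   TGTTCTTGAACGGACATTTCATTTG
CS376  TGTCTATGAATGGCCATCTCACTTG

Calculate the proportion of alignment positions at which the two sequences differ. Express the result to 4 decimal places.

0.2800

Mismatches occur at site 4 (T→C), site 5 (C→T), site 6 (T→A), site 11 (C→T), site 14 (A→C), site 18 (T→C), site 22 (T→C).
There are 7 differences over 25 sites, so p = 7/25 = 0.2800.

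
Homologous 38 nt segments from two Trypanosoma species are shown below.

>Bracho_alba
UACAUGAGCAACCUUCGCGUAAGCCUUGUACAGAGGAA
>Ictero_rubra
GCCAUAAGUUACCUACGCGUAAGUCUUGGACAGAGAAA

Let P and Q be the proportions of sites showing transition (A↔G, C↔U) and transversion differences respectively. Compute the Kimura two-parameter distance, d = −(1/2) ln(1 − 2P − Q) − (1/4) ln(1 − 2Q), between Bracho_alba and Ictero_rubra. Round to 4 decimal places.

The sequences differ at positions 1 (U/G, transversion), 2 (A/C, transversion), 6 (G/A, transition), 9 (C/U, transition), 10 (A/U, transversion), 15 (U/A, transversion), 24 (C/U, transition), 29 (U/G, transversion), 36 (G/A, transition).
Of the 9 differences, 4 transitions and 5 transversions over 38 sites: P = 4/38 = 0.105263, Q = 5/38 = 0.131579.
d = −0.5·ln(0.657895) − 0.25·ln(0.736842) = −0.5·(-0.418710) − 0.25·(-0.305382) = 0.2857.

0.2857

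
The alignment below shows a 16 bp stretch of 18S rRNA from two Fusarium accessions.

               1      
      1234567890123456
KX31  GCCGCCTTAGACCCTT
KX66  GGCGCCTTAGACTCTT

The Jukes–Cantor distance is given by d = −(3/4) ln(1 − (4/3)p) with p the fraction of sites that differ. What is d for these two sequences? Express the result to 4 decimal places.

0.1367

Mismatches occur at site 2 (C↔G), site 13 (C↔T).
p = 2/16 = 0.125000.
d = −0.75 · ln(1 − (4/3)·0.125000) = −0.75 · ln(0.833333) = −0.75 · (-0.182322) = 0.1367.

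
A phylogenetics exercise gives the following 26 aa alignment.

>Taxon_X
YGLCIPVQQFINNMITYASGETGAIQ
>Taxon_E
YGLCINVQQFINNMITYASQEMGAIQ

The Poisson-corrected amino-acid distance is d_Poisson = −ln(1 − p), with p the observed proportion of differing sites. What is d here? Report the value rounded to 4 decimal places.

0.1226

The sequences differ at positions 6 (P/N), 20 (G/Q), 22 (T/M).
p = 3/26 = 0.115385.
d = −ln(1 − 0.115385) = −ln(0.884615) = 0.1226.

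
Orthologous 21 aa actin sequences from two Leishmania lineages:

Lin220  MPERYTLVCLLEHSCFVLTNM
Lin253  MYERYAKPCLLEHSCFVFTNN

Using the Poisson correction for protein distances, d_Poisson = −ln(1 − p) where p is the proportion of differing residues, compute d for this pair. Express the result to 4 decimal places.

Differing sites — 2:P/Y; 6:T/A; 7:L/K; 8:V/P; 18:L/F; 21:M/N.
p = 6/21 = 0.285714.
d = −ln(1 − 0.285714) = −ln(0.714286) = 0.3365.

0.3365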